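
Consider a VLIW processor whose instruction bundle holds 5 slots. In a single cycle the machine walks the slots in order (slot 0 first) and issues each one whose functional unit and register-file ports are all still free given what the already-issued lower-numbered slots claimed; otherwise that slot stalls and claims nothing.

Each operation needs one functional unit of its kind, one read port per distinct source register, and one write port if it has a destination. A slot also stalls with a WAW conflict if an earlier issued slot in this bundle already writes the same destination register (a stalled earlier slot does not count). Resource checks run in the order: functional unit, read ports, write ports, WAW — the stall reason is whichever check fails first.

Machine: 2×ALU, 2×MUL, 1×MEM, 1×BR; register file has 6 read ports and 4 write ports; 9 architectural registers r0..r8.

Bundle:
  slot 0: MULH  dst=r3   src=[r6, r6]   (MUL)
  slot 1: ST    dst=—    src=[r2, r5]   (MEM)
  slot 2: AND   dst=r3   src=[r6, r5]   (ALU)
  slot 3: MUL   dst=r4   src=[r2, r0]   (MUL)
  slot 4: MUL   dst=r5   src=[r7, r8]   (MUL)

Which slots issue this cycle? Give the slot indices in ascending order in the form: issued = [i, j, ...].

(0) want 1×MUL +1rd +1wr — yes → AL2|MU1|ME1|BR1|rd5|wr3
(1) want 1×MEM +2rd +0wr — yes → AL2|MU1|ME0|BR1|rd3|wr3
(2) want 1×ALU +2rd +1wr — WAW → AL2|MU1|ME0|BR1|rd3|wr3
(3) want 1×MUL +2rd +1wr — yes → AL2|MU0|ME0|BR1|rd1|wr2
(4) want 1×MUL +2rd +1wr — FU → AL2|MU0|ME0|BR1|rd1|wr2

issued = [0, 1, 3]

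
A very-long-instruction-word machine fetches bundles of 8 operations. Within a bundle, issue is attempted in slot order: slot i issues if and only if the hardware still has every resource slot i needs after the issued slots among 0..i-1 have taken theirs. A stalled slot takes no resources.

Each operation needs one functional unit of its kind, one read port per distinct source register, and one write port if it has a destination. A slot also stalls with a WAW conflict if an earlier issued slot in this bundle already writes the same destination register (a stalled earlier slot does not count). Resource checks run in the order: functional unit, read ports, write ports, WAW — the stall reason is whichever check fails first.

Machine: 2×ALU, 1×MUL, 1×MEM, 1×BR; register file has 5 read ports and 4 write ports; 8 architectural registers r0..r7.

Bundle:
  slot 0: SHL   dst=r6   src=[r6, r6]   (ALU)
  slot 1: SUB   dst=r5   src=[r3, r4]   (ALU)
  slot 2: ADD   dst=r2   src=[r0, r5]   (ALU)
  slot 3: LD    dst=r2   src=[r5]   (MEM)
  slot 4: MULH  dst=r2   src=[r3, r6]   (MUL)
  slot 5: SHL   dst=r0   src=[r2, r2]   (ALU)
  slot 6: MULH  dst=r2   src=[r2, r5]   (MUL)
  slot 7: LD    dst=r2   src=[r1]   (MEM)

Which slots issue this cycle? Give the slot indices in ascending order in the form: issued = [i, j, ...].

issued = [0, 1, 3]

(0) want 1×ALU +1rd +1wr — yes → AL1|MU1|ME1|BR1|rd4|wr3
(1) want 1×ALU +2rd +1wr — yes → AL0|MU1|ME1|BR1|rd2|wr2
(2) want 1×ALU +2rd +1wr — FU → AL0|MU1|ME1|BR1|rd2|wr2
(3) want 1×MEM +1rd +1wr — yes → AL0|MU1|ME0|BR1|rd1|wr1
(4) want 1×MUL +2rd +1wr — RD_PORT → AL0|MU1|ME0|BR1|rd1|wr1
(5) want 1×ALU +1rd +1wr — FU → AL0|MU1|ME0|BR1|rd1|wr1
(6) want 1×MUL +2rd +1wr — RD_PORT → AL0|MU1|ME0|BR1|rd1|wr1
(7) want 1×MEM +1rd +1wr — FU → AL0|MU1|ME0|BR1|rd1|wr1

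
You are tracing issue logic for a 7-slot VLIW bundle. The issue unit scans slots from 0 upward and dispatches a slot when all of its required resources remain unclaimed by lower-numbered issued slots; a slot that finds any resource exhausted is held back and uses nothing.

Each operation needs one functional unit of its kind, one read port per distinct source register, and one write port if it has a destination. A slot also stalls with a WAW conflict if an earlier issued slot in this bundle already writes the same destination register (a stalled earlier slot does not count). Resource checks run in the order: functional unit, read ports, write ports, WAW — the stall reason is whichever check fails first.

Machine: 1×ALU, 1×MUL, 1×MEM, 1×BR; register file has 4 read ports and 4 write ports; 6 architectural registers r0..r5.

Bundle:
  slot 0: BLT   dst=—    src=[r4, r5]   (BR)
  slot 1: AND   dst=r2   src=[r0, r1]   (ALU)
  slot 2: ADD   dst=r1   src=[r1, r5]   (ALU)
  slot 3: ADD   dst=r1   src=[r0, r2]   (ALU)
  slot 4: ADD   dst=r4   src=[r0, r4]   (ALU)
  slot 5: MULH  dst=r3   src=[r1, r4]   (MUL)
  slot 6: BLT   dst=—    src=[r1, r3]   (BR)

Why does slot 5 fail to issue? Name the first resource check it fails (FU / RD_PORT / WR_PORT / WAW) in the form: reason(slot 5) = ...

reason(slot 5) = RD_PORT

(0) want 1×BR +2rd +0wr — yes → AL1|MU1|ME1|BR0|rd2|wr4
(1) want 1×ALU +2rd +1wr — yes → AL0|MU1|ME1|BR0|rd0|wr3
(2) want 1×ALU +2rd +1wr — FU → AL0|MU1|ME1|BR0|rd0|wr3
(3) want 1×ALU +2rd +1wr — FU → AL0|MU1|ME1|BR0|rd0|wr3
(4) want 1×ALU +2rd +1wr — FU → AL0|MU1|ME1|BR0|rd0|wr3
(5) want 1×MUL +2rd +1wr — RD_PORT → AL0|MU1|ME1|BR0|rd0|wr3
(6) want 1×BR +2rd +0wr — FU → AL0|MU1|ME1|BR0|rd0|wr3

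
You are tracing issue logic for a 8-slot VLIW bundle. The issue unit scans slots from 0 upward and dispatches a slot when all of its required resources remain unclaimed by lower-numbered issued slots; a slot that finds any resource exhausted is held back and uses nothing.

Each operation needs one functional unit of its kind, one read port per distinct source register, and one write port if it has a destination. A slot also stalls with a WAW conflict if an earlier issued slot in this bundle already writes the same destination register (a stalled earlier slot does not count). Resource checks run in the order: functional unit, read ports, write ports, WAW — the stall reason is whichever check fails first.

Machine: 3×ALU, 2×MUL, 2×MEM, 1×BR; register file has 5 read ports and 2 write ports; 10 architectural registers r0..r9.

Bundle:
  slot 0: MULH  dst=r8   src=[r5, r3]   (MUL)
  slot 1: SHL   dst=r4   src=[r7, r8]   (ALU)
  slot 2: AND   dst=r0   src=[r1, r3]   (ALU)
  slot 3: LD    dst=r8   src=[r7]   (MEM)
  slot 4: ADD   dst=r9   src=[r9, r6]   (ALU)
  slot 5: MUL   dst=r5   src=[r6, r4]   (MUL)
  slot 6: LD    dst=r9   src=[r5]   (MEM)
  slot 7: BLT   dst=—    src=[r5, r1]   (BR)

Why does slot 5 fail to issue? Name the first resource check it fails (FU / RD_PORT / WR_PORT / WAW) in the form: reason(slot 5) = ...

  0. MUL→r8 ⇒ go  {3A/1Mu/2Ld/1B | 3r 1w}
  1. ALU→r4 ⇒ go  {2A/1Mu/2Ld/1B | 1r 0w}
  2. ALU→r0 ⇒ no(RD_PORT)  {2A/1Mu/2Ld/1B | 1r 0w}
  3. MEM→r8 ⇒ no(WR_PORT)  {2A/1Mu/2Ld/1B | 1r 0w}
  4. ALU→r9 ⇒ no(RD_PORT)  {2A/1Mu/2Ld/1B | 1r 0w}
  5. MUL→r5 ⇒ no(RD_PORT)  {2A/1Mu/2Ld/1B | 1r 0w}
  6. MEM→r9 ⇒ no(WR_PORT)  {2A/1Mu/2Ld/1B | 1r 0w}
  7. BR ⇒ no(RD_PORT)  {2A/1Mu/2Ld/1B | 1r 0w}

reason(slot 5) = RD_PORT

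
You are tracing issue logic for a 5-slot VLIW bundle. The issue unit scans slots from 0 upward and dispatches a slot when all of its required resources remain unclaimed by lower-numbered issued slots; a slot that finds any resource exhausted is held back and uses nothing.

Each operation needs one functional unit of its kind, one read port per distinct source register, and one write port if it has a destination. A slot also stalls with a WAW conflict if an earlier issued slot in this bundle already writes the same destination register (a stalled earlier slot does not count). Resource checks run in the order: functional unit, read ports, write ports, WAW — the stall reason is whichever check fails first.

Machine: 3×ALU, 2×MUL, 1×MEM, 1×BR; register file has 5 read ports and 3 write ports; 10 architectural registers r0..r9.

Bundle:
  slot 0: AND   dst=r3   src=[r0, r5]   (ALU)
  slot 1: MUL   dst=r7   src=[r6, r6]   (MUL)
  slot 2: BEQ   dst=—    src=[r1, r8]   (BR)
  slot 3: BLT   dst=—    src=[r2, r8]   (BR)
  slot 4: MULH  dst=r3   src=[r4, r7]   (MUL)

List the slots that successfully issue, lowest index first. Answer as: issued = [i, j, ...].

issued = [0, 1, 2]

#0 ALU src=r0,r5 dispatched  <A:2 Mu:2 Ld:1 B:1 rd:3 wr:2>
#1 MUL src=r6,r6 dispatched  <A:2 Mu:1 Ld:1 B:1 rd:2 wr:1>
#2 BR src=r1,r8 dispatched  <A:2 Mu:1 Ld:1 B:0 rd:0 wr:1>
#3 BR src=r2,r8 held:FU  <A:2 Mu:1 Ld:1 B:0 rd:0 wr:1>
#4 MUL src=r4,r7 held:RD_PORT  <A:2 Mu:1 Ld:1 B:0 rd:0 wr:1>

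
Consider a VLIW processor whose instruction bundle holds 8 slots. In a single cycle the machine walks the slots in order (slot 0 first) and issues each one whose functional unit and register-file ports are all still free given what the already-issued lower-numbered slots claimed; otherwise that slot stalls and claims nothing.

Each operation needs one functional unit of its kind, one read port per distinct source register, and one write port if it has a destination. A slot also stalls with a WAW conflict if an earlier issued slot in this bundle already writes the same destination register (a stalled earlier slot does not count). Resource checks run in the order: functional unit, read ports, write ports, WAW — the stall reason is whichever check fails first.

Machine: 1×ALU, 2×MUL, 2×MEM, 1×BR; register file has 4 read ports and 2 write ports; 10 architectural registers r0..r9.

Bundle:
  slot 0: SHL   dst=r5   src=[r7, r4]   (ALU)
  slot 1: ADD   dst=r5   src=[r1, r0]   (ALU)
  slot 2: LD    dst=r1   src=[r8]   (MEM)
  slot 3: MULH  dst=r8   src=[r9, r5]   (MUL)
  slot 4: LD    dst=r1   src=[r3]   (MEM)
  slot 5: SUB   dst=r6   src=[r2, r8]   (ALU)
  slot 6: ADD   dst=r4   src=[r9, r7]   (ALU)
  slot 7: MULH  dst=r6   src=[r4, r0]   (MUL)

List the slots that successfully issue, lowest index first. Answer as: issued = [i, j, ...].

(0) want 1×ALU +2rd +1wr — yes → AL0|MU2|ME2|BR1|rd2|wr1
(1) want 1×ALU +2rd +1wr — FU → AL0|MU2|ME2|BR1|rd2|wr1
(2) want 1×MEM +1rd +1wr — yes → AL0|MU2|ME1|BR1|rd1|wr0
(3) want 1×MUL +2rd +1wr — RD_PORT → AL0|MU2|ME1|BR1|rd1|wr0
(4) want 1×MEM +1rd +1wr — WR_PORT → AL0|MU2|ME1|BR1|rd1|wr0
(5) want 1×ALU +2rd +1wr — FU → AL0|MU2|ME1|BR1|rd1|wr0
(6) want 1×ALU +2rd +1wr — FU → AL0|MU2|ME1|BR1|rd1|wr0
(7) want 1×MUL +2rd +1wr — RD_PORT → AL0|MU2|ME1|BR1|rd1|wr0

issued = [0, 2]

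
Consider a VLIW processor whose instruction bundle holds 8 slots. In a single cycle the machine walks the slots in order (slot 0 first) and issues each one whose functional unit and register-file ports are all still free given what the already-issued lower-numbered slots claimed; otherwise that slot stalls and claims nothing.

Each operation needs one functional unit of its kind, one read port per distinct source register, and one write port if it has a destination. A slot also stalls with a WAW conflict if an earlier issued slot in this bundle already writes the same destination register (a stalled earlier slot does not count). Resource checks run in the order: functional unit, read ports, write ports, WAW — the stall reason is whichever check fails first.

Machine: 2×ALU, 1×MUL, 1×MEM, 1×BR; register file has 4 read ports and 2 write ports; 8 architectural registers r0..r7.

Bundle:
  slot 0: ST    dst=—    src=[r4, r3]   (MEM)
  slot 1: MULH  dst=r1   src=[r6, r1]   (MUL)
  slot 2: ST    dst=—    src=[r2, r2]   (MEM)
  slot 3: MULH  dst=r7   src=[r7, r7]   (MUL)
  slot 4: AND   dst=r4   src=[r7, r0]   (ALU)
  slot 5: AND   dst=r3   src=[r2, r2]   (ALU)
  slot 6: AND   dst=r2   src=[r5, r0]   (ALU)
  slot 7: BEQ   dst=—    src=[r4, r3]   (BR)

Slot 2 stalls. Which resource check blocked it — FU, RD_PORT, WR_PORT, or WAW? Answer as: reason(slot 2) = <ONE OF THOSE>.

reason(slot 2) = FU

slot 0 (MEM): ISSUE — free A2,Mu1,Ld0,B1 rp2 wp2
slot 1 (MUL): ISSUE — free A2,Mu0,Ld0,B1 rp0 wp1
slot 2 (MEM): stall FU — free A2,Mu0,Ld0,B1 rp0 wp1
slot 3 (MUL): stall FU — free A2,Mu0,Ld0,B1 rp0 wp1
slot 4 (ALU): stall RD_PORT — free A2,Mu0,Ld0,B1 rp0 wp1
slot 5 (ALU): stall RD_PORT — free A2,Mu0,Ld0,B1 rp0 wp1
slot 6 (ALU): stall RD_PORT — free A2,Mu0,Ld0,B1 rp0 wp1
slot 7 (BR): stall RD_PORT — free A2,Mu0,Ld0,B1 rp0 wp1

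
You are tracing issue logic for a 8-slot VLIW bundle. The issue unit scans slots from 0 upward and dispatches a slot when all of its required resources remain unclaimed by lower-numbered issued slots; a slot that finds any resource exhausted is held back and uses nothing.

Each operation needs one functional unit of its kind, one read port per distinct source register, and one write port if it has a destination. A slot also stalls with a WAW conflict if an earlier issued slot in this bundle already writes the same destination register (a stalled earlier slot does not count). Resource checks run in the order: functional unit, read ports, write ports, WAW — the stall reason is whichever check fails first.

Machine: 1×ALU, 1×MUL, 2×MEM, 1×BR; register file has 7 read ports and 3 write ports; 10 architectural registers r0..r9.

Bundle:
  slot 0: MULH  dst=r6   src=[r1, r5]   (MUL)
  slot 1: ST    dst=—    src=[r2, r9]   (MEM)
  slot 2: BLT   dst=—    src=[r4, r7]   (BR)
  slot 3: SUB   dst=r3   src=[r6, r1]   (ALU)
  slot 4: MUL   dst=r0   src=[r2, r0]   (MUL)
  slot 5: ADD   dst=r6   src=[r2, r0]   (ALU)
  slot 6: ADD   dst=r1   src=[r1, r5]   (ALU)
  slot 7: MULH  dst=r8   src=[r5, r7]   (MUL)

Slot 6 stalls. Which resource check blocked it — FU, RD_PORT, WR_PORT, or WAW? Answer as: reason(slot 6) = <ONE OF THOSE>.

(0) want 1×MUL +2rd +1wr — yes → AL1|MU0|ME2|BR1|rd5|wr2
(1) want 1×MEM +2rd +0wr — yes → AL1|MU0|ME1|BR1|rd3|wr2
(2) want 1×BR +2rd +0wr — yes → AL1|MU0|ME1|BR0|rd1|wr2
(3) want 1×ALU +2rd +1wr — RD_PORT → AL1|MU0|ME1|BR0|rd1|wr2
(4) want 1×MUL +2rd +1wr — FU → AL1|MU0|ME1|BR0|rd1|wr2
(5) want 1×ALU +2rd +1wr — RD_PORT → AL1|MU0|ME1|BR0|rd1|wr2
(6) want 1×ALU +2rd +1wr — RD_PORT → AL1|MU0|ME1|BR0|rd1|wr2
(7) want 1×MUL +2rd +1wr — FU → AL1|MU0|ME1|BR0|rd1|wr2

reason(slot 6) = RD_PORT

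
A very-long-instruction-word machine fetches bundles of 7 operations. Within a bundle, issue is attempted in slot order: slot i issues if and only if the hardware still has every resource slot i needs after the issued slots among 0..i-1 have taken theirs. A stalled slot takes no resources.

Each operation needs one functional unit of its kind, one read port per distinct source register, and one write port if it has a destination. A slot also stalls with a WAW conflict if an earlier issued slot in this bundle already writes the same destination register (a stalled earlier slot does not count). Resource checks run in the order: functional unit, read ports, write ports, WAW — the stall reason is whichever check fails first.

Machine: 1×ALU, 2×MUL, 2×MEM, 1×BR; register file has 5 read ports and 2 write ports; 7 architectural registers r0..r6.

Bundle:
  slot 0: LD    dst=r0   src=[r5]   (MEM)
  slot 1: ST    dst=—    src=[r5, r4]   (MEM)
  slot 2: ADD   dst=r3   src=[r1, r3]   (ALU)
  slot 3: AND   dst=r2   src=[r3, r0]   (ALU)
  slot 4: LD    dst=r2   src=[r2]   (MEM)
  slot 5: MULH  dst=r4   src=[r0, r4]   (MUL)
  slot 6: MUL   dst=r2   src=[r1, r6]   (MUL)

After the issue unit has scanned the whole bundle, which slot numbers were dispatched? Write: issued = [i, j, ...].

issued = [0, 1, 2]

slot 0 (MEM): ISSUE — free A1,Mu2,Ld1,B1 rp4 wp1
slot 1 (MEM): ISSUE — free A1,Mu2,Ld0,B1 rp2 wp1
slot 2 (ALU): ISSUE — free A0,Mu2,Ld0,B1 rp0 wp0
slot 3 (ALU): stall FU — free A0,Mu2,Ld0,B1 rp0 wp0
slot 4 (MEM): stall FU — free A0,Mu2,Ld0,B1 rp0 wp0
slot 5 (MUL): stall RD_PORT — free A0,Mu2,Ld0,B1 rp0 wp0
slot 6 (MUL): stall RD_PORT — free A0,Mu2,Ld0,B1 rp0 wp0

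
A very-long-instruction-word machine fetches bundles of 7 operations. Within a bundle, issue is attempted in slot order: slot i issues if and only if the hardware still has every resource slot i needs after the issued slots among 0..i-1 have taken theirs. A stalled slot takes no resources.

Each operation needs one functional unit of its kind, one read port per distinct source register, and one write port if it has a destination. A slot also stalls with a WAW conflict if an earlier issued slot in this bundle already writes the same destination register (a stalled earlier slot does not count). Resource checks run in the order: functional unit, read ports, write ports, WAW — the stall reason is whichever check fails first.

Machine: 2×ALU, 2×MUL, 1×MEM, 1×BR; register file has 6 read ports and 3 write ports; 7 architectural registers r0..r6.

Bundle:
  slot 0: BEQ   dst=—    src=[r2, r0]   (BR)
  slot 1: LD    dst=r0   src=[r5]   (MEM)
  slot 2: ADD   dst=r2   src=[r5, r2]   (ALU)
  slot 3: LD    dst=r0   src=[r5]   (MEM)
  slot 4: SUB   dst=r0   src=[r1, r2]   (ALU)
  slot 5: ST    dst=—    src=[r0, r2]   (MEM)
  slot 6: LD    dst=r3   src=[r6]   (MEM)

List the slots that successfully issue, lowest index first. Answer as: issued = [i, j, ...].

issued = [0, 1, 2]

slot 0 (BR): ISSUE — free A2,Mu2,Ld1,B0 rp4 wp3
slot 1 (MEM): ISSUE — free A2,Mu2,Ld0,B0 rp3 wp2
slot 2 (ALU): ISSUE — free A1,Mu2,Ld0,B0 rp1 wp1
slot 3 (MEM): stall FU — free A1,Mu2,Ld0,B0 rp1 wp1
slot 4 (ALU): stall RD_PORT — free A1,Mu2,Ld0,B0 rp1 wp1
slot 5 (MEM): stall FU — free A1,Mu2,Ld0,B0 rp1 wp1
slot 6 (MEM): stall FU — free A1,Mu2,Ld0,B0 rp1 wp1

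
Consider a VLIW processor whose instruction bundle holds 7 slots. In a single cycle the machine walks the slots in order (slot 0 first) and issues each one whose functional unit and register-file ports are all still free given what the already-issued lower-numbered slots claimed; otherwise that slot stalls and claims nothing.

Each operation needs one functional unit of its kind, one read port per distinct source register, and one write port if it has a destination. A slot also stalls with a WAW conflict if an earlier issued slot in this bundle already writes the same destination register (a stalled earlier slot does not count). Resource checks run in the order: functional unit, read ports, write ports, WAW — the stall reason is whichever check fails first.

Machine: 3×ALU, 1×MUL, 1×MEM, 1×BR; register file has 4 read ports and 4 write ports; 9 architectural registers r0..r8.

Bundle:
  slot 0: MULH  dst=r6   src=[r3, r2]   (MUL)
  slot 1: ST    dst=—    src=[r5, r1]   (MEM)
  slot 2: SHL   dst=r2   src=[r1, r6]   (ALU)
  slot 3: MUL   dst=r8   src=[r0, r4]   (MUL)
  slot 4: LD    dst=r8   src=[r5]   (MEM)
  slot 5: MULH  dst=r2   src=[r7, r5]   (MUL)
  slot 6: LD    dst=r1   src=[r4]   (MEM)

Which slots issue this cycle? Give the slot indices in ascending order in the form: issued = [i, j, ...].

  0. MUL→r6 ⇒ go  {3A/0Mu/1Ld/1B | 2r 3w}
  1. MEM ⇒ go  {3A/0Mu/0Ld/1B | 0r 3w}
  2. ALU→r2 ⇒ no(RD_PORT)  {3A/0Mu/0Ld/1B | 0r 3w}
  3. MUL→r8 ⇒ no(FU)  {3A/0Mu/0Ld/1B | 0r 3w}
  4. MEM→r8 ⇒ no(FU)  {3A/0Mu/0Ld/1B | 0r 3w}
  5. MUL→r2 ⇒ no(FU)  {3A/0Mu/0Ld/1B | 0r 3w}
  6. MEM→r1 ⇒ no(FU)  {3A/0Mu/0Ld/1B | 0r 3w}

issued = [0, 1]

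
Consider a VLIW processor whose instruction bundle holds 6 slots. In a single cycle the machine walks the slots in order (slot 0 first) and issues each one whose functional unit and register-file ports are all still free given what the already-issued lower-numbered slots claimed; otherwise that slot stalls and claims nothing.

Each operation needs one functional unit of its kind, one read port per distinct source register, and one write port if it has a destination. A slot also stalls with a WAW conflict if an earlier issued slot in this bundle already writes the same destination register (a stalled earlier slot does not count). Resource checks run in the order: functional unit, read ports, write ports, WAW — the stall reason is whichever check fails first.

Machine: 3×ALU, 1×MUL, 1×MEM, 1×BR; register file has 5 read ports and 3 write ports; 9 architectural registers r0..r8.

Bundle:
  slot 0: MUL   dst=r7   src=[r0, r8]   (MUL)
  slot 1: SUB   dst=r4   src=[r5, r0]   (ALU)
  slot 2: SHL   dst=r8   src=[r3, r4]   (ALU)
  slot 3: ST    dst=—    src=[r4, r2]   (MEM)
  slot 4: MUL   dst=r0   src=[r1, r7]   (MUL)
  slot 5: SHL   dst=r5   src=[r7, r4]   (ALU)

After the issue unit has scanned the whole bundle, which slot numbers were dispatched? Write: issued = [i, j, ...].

(0) want 1×MUL +2rd +1wr — yes → AL3|MU0|ME1|BR1|rd3|wr2
(1) want 1×ALU +2rd +1wr — yes → AL2|MU0|ME1|BR1|rd1|wr1
(2) want 1×ALU +2rd +1wr — RD_PORT → AL2|MU0|ME1|BR1|rd1|wr1
(3) want 1×MEM +2rd +0wr — RD_PORT → AL2|MU0|ME1|BR1|rd1|wr1
(4) want 1×MUL +2rd +1wr — FU → AL2|MU0|ME1|BR1|rd1|wr1
(5) want 1×ALU +2rd +1wr — RD_PORT → AL2|MU0|ME1|BR1|rd1|wr1

issued = [0, 1]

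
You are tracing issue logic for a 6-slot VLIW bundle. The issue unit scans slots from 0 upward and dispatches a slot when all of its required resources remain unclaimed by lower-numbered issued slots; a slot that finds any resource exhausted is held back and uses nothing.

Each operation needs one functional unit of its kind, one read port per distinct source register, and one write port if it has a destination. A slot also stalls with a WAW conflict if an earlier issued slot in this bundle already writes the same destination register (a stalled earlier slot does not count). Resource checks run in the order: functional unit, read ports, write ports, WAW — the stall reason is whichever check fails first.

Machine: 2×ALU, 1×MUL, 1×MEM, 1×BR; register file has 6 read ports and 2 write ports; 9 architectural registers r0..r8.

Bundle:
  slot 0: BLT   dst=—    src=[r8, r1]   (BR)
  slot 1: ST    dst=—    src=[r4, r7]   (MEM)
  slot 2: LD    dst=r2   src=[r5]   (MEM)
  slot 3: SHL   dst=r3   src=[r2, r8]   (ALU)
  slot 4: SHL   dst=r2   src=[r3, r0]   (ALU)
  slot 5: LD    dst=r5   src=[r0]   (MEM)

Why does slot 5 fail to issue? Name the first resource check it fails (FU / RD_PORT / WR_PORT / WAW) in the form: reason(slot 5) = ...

reason(slot 5) = FU

  0. BR ⇒ go  {2A/1Mu/1Ld/0B | 4r 2w}
  1. MEM ⇒ go  {2A/1Mu/0Ld/0B | 2r 2w}
  2. MEM→r2 ⇒ no(FU)  {2A/1Mu/0Ld/0B | 2r 2w}
  3. ALU→r3 ⇒ go  {1A/1Mu/0Ld/0B | 0r 1w}
  4. ALU→r2 ⇒ no(RD_PORT)  {1A/1Mu/0Ld/0B | 0r 1w}
  5. MEM→r5 ⇒ no(FU)  {1A/1Mu/0Ld/0B | 0r 1w}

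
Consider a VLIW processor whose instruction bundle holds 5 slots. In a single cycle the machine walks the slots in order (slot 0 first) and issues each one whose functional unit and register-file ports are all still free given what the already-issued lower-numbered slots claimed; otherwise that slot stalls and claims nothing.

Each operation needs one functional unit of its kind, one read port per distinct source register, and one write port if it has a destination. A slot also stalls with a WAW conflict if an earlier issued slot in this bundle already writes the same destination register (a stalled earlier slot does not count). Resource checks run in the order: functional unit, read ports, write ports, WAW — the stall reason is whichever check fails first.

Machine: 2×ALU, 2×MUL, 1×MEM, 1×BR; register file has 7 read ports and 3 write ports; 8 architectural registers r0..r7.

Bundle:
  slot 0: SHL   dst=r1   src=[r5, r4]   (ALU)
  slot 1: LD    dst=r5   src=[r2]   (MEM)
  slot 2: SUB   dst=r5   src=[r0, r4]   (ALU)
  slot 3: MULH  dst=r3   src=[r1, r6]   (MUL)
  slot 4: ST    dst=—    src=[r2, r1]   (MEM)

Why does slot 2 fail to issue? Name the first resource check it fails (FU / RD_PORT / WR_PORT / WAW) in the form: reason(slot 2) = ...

reason(slot 2) = WAW

slot 0 (ALU): ISSUE — free A1,Mu2,Ld1,B1 rp5 wp2
slot 1 (MEM): ISSUE — free A1,Mu2,Ld0,B1 rp4 wp1
slot 2 (ALU): stall WAW — free A1,Mu2,Ld0,B1 rp4 wp1
slot 3 (MUL): ISSUE — free A1,Mu1,Ld0,B1 rp2 wp0
slot 4 (MEM): stall FU — free A1,Mu1,Ld0,B1 rp2 wp0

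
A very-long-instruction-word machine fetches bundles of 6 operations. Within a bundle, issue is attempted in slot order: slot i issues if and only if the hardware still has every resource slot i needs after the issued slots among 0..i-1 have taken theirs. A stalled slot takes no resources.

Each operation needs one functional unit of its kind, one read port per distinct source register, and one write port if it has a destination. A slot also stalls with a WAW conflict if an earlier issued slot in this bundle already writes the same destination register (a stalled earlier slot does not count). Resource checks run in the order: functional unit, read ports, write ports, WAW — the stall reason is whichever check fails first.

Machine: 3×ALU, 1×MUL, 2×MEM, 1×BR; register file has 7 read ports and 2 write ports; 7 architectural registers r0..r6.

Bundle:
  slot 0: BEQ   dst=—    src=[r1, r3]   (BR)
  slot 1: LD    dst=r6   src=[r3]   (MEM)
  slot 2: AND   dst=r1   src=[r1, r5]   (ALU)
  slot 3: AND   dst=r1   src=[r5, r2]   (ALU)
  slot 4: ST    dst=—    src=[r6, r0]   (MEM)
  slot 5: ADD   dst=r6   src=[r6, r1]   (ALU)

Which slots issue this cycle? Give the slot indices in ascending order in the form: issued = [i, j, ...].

#0 BR src=r1,r3 dispatched  <A:3 Mu:1 Ld:2 B:0 rd:5 wr:2>
#1 MEM src=r3 dispatched  <A:3 Mu:1 Ld:1 B:0 rd:4 wr:1>
#2 ALU src=r1,r5 dispatched  <A:2 Mu:1 Ld:1 B:0 rd:2 wr:0>
#3 ALU src=r5,r2 held:WR_PORT  <A:2 Mu:1 Ld:1 B:0 rd:2 wr:0>
#4 MEM src=r6,r0 dispatched  <A:2 Mu:1 Ld:0 B:0 rd:0 wr:0>
#5 ALU src=r6,r1 held:RD_PORT  <A:2 Mu:1 Ld:0 B:0 rd:0 wr:0>

issued = [0, 1, 2, 4]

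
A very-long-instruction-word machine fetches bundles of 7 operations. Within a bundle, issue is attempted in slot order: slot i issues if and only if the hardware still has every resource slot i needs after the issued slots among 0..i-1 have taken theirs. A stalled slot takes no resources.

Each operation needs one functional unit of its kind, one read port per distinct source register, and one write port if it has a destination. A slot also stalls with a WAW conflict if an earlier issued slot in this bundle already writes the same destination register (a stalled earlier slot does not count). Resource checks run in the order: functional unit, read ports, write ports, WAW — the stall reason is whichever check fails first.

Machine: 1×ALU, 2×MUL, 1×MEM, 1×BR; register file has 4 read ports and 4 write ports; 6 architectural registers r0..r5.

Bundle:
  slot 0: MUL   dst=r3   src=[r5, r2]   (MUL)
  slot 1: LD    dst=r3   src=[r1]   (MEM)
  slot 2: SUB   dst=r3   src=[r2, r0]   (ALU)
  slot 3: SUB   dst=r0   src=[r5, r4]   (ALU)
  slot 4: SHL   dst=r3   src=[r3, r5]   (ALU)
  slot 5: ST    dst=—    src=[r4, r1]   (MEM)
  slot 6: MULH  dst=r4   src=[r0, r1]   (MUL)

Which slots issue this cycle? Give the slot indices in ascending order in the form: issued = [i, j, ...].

  0. MUL→r3 ⇒ go  {1A/1Mu/1Ld/1B | 2r 3w}
  1. MEM→r3 ⇒ no(WAW)  {1A/1Mu/1Ld/1B | 2r 3w}
  2. ALU→r3 ⇒ no(WAW)  {1A/1Mu/1Ld/1B | 2r 3w}
  3. ALU→r0 ⇒ go  {0A/1Mu/1Ld/1B | 0r 2w}
  4. ALU→r3 ⇒ no(FU)  {0A/1Mu/1Ld/1B | 0r 2w}
  5. MEM ⇒ no(RD_PORT)  {0A/1Mu/1Ld/1B | 0r 2w}
  6. MUL→r4 ⇒ no(RD_PORT)  {0A/1Mu/1Ld/1B | 0r 2w}

issued = [0, 3]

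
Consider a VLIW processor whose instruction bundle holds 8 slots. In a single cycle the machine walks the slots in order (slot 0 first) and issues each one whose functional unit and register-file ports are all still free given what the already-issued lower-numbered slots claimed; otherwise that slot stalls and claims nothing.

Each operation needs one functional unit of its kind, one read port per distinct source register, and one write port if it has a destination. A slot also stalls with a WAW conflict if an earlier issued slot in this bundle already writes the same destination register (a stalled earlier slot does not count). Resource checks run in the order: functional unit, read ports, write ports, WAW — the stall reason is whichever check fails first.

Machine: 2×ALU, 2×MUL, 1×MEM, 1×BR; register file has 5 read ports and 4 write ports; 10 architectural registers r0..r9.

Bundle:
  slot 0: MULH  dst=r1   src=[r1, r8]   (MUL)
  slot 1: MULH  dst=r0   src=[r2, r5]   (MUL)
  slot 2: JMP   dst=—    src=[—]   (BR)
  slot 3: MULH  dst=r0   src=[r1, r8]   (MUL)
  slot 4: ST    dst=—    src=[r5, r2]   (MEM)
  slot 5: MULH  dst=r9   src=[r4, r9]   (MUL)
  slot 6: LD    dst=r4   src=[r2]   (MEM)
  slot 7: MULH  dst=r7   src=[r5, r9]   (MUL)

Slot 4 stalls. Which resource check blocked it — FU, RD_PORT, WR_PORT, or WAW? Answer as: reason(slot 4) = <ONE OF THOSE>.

reason(slot 4) = RD_PORT

#0 MUL src=r1,r8 dispatched  <A:2 Mu:1 Ld:1 B:1 rd:3 wr:3>
#1 MUL src=r2,r5 dispatched  <A:2 Mu:0 Ld:1 B:1 rd:1 wr:2>
#2 BR src=- dispatched  <A:2 Mu:0 Ld:1 B:0 rd:1 wr:2>
#3 MUL src=r1,r8 held:FU  <A:2 Mu:0 Ld:1 B:0 rd:1 wr:2>
#4 MEM src=r5,r2 held:RD_PORT  <A:2 Mu:0 Ld:1 B:0 rd:1 wr:2>
#5 MUL src=r4,r9 held:FU  <A:2 Mu:0 Ld:1 B:0 rd:1 wr:2>
#6 MEM src=r2 dispatched  <A:2 Mu:0 Ld:0 B:0 rd:0 wr:1>
#7 MUL src=r5,r9 held:FU  <A:2 Mu:0 Ld:0 B:0 rd:0 wr:1>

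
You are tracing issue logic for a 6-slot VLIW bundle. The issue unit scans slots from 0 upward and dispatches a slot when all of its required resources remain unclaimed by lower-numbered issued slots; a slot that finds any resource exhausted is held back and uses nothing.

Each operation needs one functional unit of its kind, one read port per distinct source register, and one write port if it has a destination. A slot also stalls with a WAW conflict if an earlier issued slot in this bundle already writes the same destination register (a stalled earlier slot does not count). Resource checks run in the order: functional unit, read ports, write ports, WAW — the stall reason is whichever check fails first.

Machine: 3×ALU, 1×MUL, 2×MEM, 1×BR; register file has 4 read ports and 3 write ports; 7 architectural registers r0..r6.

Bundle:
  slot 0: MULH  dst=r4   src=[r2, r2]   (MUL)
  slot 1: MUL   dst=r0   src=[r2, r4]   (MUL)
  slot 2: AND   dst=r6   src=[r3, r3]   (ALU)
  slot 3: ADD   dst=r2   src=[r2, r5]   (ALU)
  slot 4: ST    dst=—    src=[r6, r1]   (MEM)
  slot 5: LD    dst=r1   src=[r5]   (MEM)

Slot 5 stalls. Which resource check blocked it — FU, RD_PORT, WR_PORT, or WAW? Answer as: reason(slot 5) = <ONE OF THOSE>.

slot 0 (MUL): ISSUE — free A3,Mu0,Ld2,B1 rp3 wp2
slot 1 (MUL): stall FU — free A3,Mu0,Ld2,B1 rp3 wp2
slot 2 (ALU): ISSUE — free A2,Mu0,Ld2,B1 rp2 wp1
slot 3 (ALU): ISSUE — free A1,Mu0,Ld2,B1 rp0 wp0
slot 4 (MEM): stall RD_PORT — free A1,Mu0,Ld2,B1 rp0 wp0
slot 5 (MEM): stall RD_PORT — free A1,Mu0,Ld2,B1 rp0 wp0

reason(slot 5) = RD_PORT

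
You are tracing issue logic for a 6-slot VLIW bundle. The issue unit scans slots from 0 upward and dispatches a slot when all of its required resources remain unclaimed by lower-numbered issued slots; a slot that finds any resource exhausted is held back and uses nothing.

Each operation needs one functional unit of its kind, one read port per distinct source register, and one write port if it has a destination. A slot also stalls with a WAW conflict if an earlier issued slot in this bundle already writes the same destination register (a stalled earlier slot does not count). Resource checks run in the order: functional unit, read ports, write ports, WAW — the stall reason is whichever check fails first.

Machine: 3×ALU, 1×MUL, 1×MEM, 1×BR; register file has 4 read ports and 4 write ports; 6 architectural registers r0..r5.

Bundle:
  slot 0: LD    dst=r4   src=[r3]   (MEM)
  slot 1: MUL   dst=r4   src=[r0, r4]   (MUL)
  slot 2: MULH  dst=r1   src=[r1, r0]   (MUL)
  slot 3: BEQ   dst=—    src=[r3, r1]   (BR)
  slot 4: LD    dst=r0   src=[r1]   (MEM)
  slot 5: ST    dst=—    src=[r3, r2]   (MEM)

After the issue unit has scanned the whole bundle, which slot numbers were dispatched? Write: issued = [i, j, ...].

issued = [0, 2]

slot 0 (MEM): ISSUE — free A3,Mu1,Ld0,B1 rp3 wp3
slot 1 (MUL): stall WAW — free A3,Mu1,Ld0,B1 rp3 wp3
slot 2 (MUL): ISSUE — free A3,Mu0,Ld0,B1 rp1 wp2
slot 3 (BR): stall RD_PORT — free A3,Mu0,Ld0,B1 rp1 wp2
slot 4 (MEM): stall FU — free A3,Mu0,Ld0,B1 rp1 wp2
slot 5 (MEM): stall FU — free A3,Mu0,Ld0,B1 rp1 wp2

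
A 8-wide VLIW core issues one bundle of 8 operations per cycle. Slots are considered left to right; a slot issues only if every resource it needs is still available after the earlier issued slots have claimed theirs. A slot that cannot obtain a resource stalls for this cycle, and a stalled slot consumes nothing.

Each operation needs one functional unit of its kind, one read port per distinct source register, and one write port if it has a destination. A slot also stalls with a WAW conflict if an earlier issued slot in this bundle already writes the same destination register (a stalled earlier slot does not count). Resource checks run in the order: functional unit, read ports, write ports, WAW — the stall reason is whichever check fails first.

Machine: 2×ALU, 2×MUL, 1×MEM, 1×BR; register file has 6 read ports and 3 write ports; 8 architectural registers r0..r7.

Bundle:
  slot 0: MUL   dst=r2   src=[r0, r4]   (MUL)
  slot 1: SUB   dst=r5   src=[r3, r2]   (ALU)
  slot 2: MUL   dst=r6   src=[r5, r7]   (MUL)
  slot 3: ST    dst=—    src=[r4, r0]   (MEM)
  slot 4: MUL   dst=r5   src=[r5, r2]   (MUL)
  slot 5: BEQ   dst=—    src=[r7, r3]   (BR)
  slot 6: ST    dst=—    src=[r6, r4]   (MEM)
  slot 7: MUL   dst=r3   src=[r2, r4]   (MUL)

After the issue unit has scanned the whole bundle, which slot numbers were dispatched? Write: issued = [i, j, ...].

issued = [0, 1, 2]

  0. MUL→r2 ⇒ go  {2A/1Mu/1Ld/1B | 4r 2w}
  1. ALU→r5 ⇒ go  {1A/1Mu/1Ld/1B | 2r 1w}
  2. MUL→r6 ⇒ go  {1A/0Mu/1Ld/1B | 0r 0w}
  3. MEM ⇒ no(RD_PORT)  {1A/0Mu/1Ld/1B | 0r 0w}
  4. MUL→r5 ⇒ no(FU)  {1A/0Mu/1Ld/1B | 0r 0w}
  5. BR ⇒ no(RD_PORT)  {1A/0Mu/1Ld/1B | 0r 0w}
  6. MEM ⇒ no(RD_PORT)  {1A/0Mu/1Ld/1B | 0r 0w}
  7. MUL→r3 ⇒ no(FU)  {1A/0Mu/1Ld/1B | 0r 0w}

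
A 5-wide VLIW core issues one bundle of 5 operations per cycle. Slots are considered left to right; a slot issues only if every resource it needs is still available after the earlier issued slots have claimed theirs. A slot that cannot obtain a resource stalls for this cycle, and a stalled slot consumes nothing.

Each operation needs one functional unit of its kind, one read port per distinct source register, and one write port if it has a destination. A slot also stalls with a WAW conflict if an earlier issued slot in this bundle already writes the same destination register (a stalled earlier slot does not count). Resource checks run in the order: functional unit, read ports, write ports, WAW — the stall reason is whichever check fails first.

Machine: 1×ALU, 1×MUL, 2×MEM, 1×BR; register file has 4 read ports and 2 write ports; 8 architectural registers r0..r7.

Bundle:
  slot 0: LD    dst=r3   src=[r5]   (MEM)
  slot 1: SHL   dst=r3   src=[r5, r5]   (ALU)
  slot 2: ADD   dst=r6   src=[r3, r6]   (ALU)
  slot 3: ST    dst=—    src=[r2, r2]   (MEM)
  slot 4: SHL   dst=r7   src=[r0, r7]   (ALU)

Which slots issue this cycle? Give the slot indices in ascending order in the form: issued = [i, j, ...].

issued = [0, 2, 3]

[0] MEM needs rd=1 wr=1: ok; after: ALU=1 MUL=1 MEM=1 BR=1, R=3, W=1
[1] ALU needs rd=1 wr=1: WAW; after: ALU=1 MUL=1 MEM=1 BR=1, R=3, W=1
[2] ALU needs rd=2 wr=1: ok; after: ALU=0 MUL=1 MEM=1 BR=1, R=1, W=0
[3] MEM needs rd=1 wr=0: ok; after: ALU=0 MUL=1 MEM=0 BR=1, R=0, W=0
[4] ALU needs rd=2 wr=1: FU; after: ALU=0 MUL=1 MEM=0 BR=1, R=0, W=0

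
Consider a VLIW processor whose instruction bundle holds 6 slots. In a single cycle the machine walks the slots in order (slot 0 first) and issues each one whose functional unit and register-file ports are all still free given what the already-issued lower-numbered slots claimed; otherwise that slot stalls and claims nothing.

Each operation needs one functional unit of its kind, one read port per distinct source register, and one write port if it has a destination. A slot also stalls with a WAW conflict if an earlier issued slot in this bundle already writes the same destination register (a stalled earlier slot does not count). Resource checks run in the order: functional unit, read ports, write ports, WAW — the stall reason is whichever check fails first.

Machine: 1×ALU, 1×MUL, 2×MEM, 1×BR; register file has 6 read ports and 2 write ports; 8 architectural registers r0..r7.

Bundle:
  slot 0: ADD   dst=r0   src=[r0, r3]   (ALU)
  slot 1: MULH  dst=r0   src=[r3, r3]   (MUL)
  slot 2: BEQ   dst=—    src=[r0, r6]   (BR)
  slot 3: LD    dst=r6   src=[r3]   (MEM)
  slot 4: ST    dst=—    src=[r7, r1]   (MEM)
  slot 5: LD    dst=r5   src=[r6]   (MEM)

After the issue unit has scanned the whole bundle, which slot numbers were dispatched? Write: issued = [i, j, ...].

issued = [0, 2, 3]

#0 ALU src=r0,r3 dispatched  <A:0 Mu:1 Ld:2 B:1 rd:4 wr:1>
#1 MUL src=r3,r3 held:WAW  <A:0 Mu:1 Ld:2 B:1 rd:4 wr:1>
#2 BR src=r0,r6 dispatched  <A:0 Mu:1 Ld:2 B:0 rd:2 wr:1>
#3 MEM src=r3 dispatched  <A:0 Mu:1 Ld:1 B:0 rd:1 wr:0>
#4 MEM src=r7,r1 held:RD_PORT  <A:0 Mu:1 Ld:1 B:0 rd:1 wr:0>
#5 MEM src=r6 held:WR_PORT  <A:0 Mu:1 Ld:1 B:0 rd:1 wr:0>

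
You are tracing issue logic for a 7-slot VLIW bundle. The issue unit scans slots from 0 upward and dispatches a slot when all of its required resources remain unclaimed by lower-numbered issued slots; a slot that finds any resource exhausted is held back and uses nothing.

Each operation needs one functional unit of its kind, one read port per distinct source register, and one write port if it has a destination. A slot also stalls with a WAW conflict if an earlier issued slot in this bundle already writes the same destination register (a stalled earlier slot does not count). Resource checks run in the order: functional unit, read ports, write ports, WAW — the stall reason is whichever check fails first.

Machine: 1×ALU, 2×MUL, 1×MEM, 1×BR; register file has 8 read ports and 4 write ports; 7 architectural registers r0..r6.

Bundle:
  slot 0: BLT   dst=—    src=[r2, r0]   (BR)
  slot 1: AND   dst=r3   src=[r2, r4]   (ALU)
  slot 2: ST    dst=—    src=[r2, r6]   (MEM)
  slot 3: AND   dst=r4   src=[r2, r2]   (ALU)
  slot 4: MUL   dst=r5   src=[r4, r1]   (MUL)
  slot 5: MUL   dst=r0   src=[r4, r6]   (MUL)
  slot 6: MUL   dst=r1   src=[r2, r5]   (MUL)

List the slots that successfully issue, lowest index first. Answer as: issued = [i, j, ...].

issued = [0, 1, 2, 4]

[0] BR needs rd=2 wr=0: ok; after: ALU=1 MUL=2 MEM=1 BR=0, R=6, W=4
[1] ALU needs rd=2 wr=1: ok; after: ALU=0 MUL=2 MEM=1 BR=0, R=4, W=3
[2] MEM needs rd=2 wr=0: ok; after: ALU=0 MUL=2 MEM=0 BR=0, R=2, W=3
[3] ALU needs rd=1 wr=1: FU; after: ALU=0 MUL=2 MEM=0 BR=0, R=2, W=3
[4] MUL needs rd=2 wr=1: ok; after: ALU=0 MUL=1 MEM=0 BR=0, R=0, W=2
[5] MUL needs rd=2 wr=1: RD_PORT; after: ALU=0 MUL=1 MEM=0 BR=0, R=0, W=2
[6] MUL needs rd=2 wr=1: RD_PORT; after: ALU=0 MUL=1 MEM=0 BR=0, R=0, W=2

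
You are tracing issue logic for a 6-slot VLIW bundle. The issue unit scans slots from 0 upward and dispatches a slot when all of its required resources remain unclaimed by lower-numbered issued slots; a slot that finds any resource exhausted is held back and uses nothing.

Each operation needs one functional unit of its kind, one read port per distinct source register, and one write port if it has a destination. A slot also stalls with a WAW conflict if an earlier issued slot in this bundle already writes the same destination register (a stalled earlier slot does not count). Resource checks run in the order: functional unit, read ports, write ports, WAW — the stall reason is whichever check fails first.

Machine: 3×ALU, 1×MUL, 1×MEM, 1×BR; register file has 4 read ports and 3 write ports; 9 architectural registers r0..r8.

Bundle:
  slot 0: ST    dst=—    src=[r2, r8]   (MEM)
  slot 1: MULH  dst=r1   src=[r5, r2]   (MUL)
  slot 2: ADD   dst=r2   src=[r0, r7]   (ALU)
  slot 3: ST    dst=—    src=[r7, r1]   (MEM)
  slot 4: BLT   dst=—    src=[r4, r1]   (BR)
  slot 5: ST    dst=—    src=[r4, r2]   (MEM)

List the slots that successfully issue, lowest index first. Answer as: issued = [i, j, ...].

slot 0 (MEM): ISSUE — free A3,Mu1,Ld0,B1 rp2 wp3
slot 1 (MUL): ISSUE — free A3,Mu0,Ld0,B1 rp0 wp2
slot 2 (ALU): stall RD_PORT — free A3,Mu0,Ld0,B1 rp0 wp2
slot 3 (MEM): stall FU — free A3,Mu0,Ld0,B1 rp0 wp2
slot 4 (BR): stall RD_PORT — free A3,Mu0,Ld0,B1 rp0 wp2
slot 5 (MEM): stall FU — free A3,Mu0,Ld0,B1 rp0 wp2

issued = [0, 1]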